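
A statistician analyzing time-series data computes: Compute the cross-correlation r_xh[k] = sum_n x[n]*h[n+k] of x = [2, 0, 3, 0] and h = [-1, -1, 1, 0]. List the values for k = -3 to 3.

Both sequences indexed from 0 and zero outside their support.
Lags with overlap: k = -3 to 3.
  r_xh[-3] = x[3]*h[0] = 0
  r_xh[-2] = x[2]*h[0] + x[3]*h[1] = -3
  r_xh[-1] = x[1]*h[0] + x[2]*h[1] + x[3]*h[2] = -3
  r_xh[0] = x[0]*h[0] + x[1]*h[1] + x[2]*h[2] + x[3]*h[3] = 1
  r_xh[1] = x[0]*h[1] + x[1]*h[2] + x[2]*h[3] = -2
  r_xh[2] = x[0]*h[2] + x[1]*h[3] = 2
  r_xh[3] = x[0]*h[3] = 0
r_xh = [0, -3, -3, 1, -2, 2, 0] (for k = -3, ..., 3)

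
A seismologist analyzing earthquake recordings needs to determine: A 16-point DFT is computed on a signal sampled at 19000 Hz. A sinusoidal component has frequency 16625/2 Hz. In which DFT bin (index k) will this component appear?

DFT frequency resolution = f_s/N = 19000/16 = 2375/2 Hz
Bin index k = f_signal / resolution = 16625/2 / 2375/2 = 7
The signal frequency 16625/2 Hz falls in DFT bin k = 7.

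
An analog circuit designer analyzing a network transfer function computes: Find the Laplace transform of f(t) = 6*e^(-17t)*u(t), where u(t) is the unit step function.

Standard Laplace transform pair:
e^(-at)*u(t) <-> 1/(s+a)
With a = 17: L{6*e^(-17t)*u(t)} = 6/(s+17), ROC: Re(s) > -17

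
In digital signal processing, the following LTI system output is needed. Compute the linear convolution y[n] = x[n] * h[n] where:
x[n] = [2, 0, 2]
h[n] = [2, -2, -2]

y[n] = sum_k x[k]*h[n-k]. Output length = len(x) + len(h) - 1 = 3 + 3 - 1 = 5.
y[0] = 2*2 = 4
y[1] = 0*2 + 2*-2 = -4
y[2] = 2*2 + 0*-2 + 2*-2 = 0
y[3] = 2*-2 + 0*-2 = -4
y[4] = 2*-2 = -4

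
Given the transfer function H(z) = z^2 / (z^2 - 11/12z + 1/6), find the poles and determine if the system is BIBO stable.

Poles are roots of the denominator: z^2 - 11/12z + 1/6 = 0.
Quadratic formula: z = [-(-11/12) +/- sqrt((-11/12)^2 - 4*(1/6))] / 2
Discriminant = 121/144 - 2/3 = 25/144; sqrt = 5/12.
z = (11/12 +/- 5/12) / 2 => z = 2/3 or z = 1/4.
|p1| = 2/3, |p2| = 1/4.
For BIBO stability, all poles must lie inside the unit circle (|p| < 1).
System is STABLE since both |p| < 1.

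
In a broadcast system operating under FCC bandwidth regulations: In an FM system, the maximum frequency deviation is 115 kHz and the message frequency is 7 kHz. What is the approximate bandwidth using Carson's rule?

Carson's rule: BW = 2*(delta_f + f_m)
= 2*(115 + 7) kHz = 244 kHz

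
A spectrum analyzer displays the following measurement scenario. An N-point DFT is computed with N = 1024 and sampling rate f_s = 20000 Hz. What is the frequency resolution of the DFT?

DFT frequency resolution = f_s / N
= 20000 / 1024 = 625/32 Hz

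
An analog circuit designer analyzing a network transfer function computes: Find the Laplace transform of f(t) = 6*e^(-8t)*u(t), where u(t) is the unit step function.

Standard Laplace transform pair:
e^(-at)*u(t) <-> 1/(s+a)
With a = 8: L{6*e^(-8t)*u(t)} = 6/(s+8), ROC: Re(s) > -8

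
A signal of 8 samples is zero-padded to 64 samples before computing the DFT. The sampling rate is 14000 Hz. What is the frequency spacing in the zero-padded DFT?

Original DFT: N = 8, resolution = f_s/N = 14000/8 = 1750 Hz
Zero-padded DFT: N = 64, resolution = f_s/N = 14000/64 = 875/4 Hz
Zero-padding interpolates the spectrum (finer frequency grid)
but does NOT improve the true spectral resolution (ability to resolve close frequencies).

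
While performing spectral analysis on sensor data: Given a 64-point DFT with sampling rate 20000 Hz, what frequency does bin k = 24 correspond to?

The frequency of DFT bin k is: f_k = k * f_s / N
f_24 = 24 * 20000 / 64 = 7500 Hz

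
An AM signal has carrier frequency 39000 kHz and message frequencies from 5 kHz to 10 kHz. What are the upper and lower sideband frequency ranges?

Upper sideband (USB) = fc + [fm_low, fm_high] = 39000 + [5, 10] = [39005, 39010] kHz
Lower sideband (LSB) = fc - [fm_high, fm_low] = 39000 - [10, 5] = [38990, 38995] kHz
Total occupied spectrum: 38990 kHz to 39010 kHz (plus carrier at 39000 kHz)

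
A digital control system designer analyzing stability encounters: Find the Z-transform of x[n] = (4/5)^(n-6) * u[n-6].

Time-shifting property: if X(z) = Z{x[n]}, then Z{x[n-d]} = z^(-d) * X(z)
X(z) = z/(z - 4/5) for x[n] = (4/5)^n * u[n]
Z{x[n-6]} = z^(-6) * z/(z - 4/5) = z^(-5)/(z - 4/5)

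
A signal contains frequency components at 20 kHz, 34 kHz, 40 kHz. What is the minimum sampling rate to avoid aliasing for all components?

The highest frequency component is f_max = 40 kHz.
Nyquist rate = 2 * f_max = 2 * 40 kHz = 80 kHz.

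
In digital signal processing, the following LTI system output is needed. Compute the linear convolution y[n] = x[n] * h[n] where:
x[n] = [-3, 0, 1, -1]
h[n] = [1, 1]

y[n] = sum_k x[k]*h[n-k]. Output length = len(x) + len(h) - 1 = 4 + 2 - 1 = 5.
y[0] = -3*1 = -3
y[1] = 0*1 + -3*1 = -3
y[2] = 1*1 + 0*1 = 1
y[3] = -1*1 + 1*1 = 0
y[4] = -1*1 = -1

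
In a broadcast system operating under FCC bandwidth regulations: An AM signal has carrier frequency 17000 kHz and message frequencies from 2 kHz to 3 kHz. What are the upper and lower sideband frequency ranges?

Upper sideband (USB) = fc + [fm_low, fm_high] = 17000 + [2, 3] = [17002, 17003] kHz
Lower sideband (LSB) = fc - [fm_high, fm_low] = 17000 - [3, 2] = [16997, 16998] kHz
Total occupied spectrum: 16997 kHz to 17003 kHz (plus carrier at 17000 kHz)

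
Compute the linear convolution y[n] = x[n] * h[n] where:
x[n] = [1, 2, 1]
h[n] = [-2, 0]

y[n] = sum_k x[k]*h[n-k]. Output length = len(x) + len(h) - 1 = 3 + 2 - 1 = 4.
y[0] = 1*-2 = -2
y[1] = 2*-2 + 1*0 = -4
y[2] = 1*-2 + 2*0 = -2
y[3] = 1*0 = 0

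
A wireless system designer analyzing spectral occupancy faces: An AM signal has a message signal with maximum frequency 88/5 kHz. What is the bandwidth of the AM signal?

In AM (double-sideband), the bandwidth is twice the message frequency.
BW = 2 * f_m = 2 * 88/5 kHz = 176/5 kHz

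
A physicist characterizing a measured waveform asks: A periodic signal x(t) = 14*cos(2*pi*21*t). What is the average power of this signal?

Average power of A*cos(wt) is A^2/2.
P = 14^2 / 2 = 196/2 = 98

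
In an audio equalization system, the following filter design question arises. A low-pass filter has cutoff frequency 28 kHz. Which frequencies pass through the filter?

A low-pass filter passes all frequencies below the cutoff frequency 28 kHz and attenuates higher frequencies.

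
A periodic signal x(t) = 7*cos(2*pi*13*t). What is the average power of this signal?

Average power of A*cos(wt) is A^2/2.
P = 7^2 / 2 = 49/2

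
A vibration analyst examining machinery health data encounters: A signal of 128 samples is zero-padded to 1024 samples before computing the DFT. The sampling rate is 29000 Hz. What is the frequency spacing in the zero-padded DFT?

Original DFT: N = 128, resolution = f_s/N = 29000/128 = 3625/16 Hz
Zero-padded DFT: N = 1024, resolution = f_s/N = 29000/1024 = 3625/128 Hz
Zero-padding interpolates the spectrum (finer frequency grid)
but does NOT improve the true spectral resolution (ability to resolve close frequencies).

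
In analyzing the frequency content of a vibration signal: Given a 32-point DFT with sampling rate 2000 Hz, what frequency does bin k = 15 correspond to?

The frequency of DFT bin k is: f_k = k * f_s / N
f_15 = 15 * 2000 / 32 = 1875/2 Hz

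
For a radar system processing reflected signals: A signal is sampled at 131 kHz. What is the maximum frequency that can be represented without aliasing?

The maximum frequency that can be represented without aliasing
is the Nyquist frequency: f_max = f_s / 2 = 131 kHz / 2 = 131/2 kHz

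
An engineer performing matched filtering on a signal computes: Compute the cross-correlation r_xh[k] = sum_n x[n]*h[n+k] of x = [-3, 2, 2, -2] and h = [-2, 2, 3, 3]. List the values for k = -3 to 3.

Both sequences indexed from 0 and zero outside their support.
Lags with overlap: k = -3 to 3.
  r_xh[-3] = x[3]*h[0] = 4
  r_xh[-2] = x[2]*h[0] + x[3]*h[1] = -8
  r_xh[-1] = x[1]*h[0] + x[2]*h[1] + x[3]*h[2] = -6
  r_xh[0] = x[0]*h[0] + x[1]*h[1] + x[2]*h[2] + x[3]*h[3] = 10
  r_xh[1] = x[0]*h[1] + x[1]*h[2] + x[2]*h[3] = 6
  r_xh[2] = x[0]*h[2] + x[1]*h[3] = -3
  r_xh[3] = x[0]*h[3] = -9
r_xh = [4, -8, -6, 10, 6, -3, -9] (for k = -3, ..., 3)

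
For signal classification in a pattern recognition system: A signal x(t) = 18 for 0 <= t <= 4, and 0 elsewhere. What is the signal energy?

Energy = integral of |x(t)|^2 dt over the signal duration
= 18^2 * 4 = 324 * 4 = 1296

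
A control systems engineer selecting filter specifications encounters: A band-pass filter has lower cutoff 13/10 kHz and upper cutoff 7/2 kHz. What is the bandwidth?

Bandwidth = f_high - f_low
= 7/2 kHz - 13/10 kHz = 11/5 kHz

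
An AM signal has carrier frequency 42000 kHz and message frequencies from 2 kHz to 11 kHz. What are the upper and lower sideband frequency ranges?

Upper sideband (USB) = fc + [fm_low, fm_high] = 42000 + [2, 11] = [42002, 42011] kHz
Lower sideband (LSB) = fc - [fm_high, fm_low] = 42000 - [11, 2] = [41989, 41998] kHz
Total occupied spectrum: 41989 kHz to 42011 kHz (plus carrier at 42000 kHz)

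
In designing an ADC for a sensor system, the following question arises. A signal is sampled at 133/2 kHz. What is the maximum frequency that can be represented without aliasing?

The maximum frequency that can be represented without aliasing
is the Nyquist frequency: f_max = f_s / 2 = 133/2 kHz / 2 = 133/4 kHz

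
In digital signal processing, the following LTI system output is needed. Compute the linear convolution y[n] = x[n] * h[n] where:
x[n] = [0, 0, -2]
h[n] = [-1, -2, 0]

y[n] = sum_k x[k]*h[n-k]. Output length = len(x) + len(h) - 1 = 3 + 3 - 1 = 5.
y[0] = 0*-1 = 0
y[1] = 0*-1 + 0*-2 = 0
y[2] = -2*-1 + 0*-2 + 0*0 = 2
y[3] = -2*-2 + 0*0 = 4
y[4] = -2*0 = 0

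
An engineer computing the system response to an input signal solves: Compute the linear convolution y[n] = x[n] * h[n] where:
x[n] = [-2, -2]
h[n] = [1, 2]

y[n] = sum_k x[k]*h[n-k]. Output length = len(x) + len(h) - 1 = 2 + 2 - 1 = 3.
y[0] = -2*1 = -2
y[1] = -2*1 + -2*2 = -6
y[2] = -2*2 = -4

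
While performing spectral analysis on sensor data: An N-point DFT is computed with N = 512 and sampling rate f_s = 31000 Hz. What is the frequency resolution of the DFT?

DFT frequency resolution = f_s / N
= 31000 / 512 = 3875/64 Hz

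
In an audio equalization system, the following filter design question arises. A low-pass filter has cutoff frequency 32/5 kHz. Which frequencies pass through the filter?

A low-pass filter passes all frequencies below the cutoff frequency 32/5 kHz and attenuates higher frequencies.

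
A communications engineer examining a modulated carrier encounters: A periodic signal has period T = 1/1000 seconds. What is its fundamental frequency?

The fundamental frequency is the reciprocal of the period.
f = 1/T = 1/(1/1000) = 1000 Hz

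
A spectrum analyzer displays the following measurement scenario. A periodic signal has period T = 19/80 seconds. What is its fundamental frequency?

The fundamental frequency is the reciprocal of the period.
f = 1/T = 1/(19/80) = 80/19 Hz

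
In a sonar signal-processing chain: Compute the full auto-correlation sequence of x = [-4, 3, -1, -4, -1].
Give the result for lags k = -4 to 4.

r_xx[k] = sum_m x[m]*x[m+k], indexed from 0, for k = -4 to 4:
  r_xx[-4] = x[4]*x[0] = 4
  r_xx[-3] = x[3]*x[0] + x[4]*x[1] = 13
  r_xx[-2] = x[2]*x[0] + x[3]*x[1] + x[4]*x[2] = -7
  r_xx[-1] = x[1]*x[0] + x[2]*x[1] + x[3]*x[2] + x[4]*x[3] = -7
  r_xx[0] = x[0]*x[0] + x[1]*x[1] + x[2]*x[2] + x[3]*x[3] + x[4]*x[4] = 43
  r_xx[1] = x[0]*x[1] + x[1]*x[2] + x[2]*x[3] + x[3]*x[4] = -7
  r_xx[2] = x[0]*x[2] + x[1]*x[3] + x[2]*x[4] = -7
  r_xx[3] = x[0]*x[3] + x[1]*x[4] = 13
  r_xx[4] = x[0]*x[4] = 4
r_xx = [4, 13, -7, -7, 43, -7, -7, 13, 4]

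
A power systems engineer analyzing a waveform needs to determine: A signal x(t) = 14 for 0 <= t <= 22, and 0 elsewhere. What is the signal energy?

Energy = integral of |x(t)|^2 dt over the signal duration
= 14^2 * 22 = 196 * 22 = 4312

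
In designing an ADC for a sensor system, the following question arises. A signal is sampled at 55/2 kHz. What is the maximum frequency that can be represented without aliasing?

The maximum frequency that can be represented without aliasing
is the Nyquist frequency: f_max = f_s / 2 = 55/2 kHz / 2 = 55/4 kHz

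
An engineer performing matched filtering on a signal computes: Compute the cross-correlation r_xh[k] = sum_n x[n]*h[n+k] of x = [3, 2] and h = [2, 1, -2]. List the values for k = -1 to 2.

Both sequences indexed from 0 and zero outside their support.
Lags with overlap: k = -1 to 2.
  r_xh[-1] = x[1]*h[0] = 4
  r_xh[0] = x[0]*h[0] + x[1]*h[1] = 8
  r_xh[1] = x[0]*h[1] + x[1]*h[2] = -1
  r_xh[2] = x[0]*h[2] = -6
r_xh = [4, 8, -1, -6] (for k = -1, ..., 2)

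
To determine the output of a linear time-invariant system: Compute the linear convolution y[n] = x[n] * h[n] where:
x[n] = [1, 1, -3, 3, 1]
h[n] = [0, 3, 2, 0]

y[n] = sum_k x[k]*h[n-k]. Output length = len(x) + len(h) - 1 = 5 + 4 - 1 = 8.
y[0] = 1*0 = 0
y[1] = 1*0 + 1*3 = 3
y[2] = -3*0 + 1*3 + 1*2 = 5
y[3] = 3*0 + -3*3 + 1*2 + 1*0 = -7
y[4] = 1*0 + 3*3 + -3*2 + 1*0 = 3
y[5] = 1*3 + 3*2 + -3*0 = 9
y[6] = 1*2 + 3*0 = 2
y[7] = 1*0 = 0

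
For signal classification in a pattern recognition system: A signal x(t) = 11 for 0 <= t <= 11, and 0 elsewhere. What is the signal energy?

Energy = integral of |x(t)|^2 dt over the signal duration
= 11^2 * 11 = 121 * 11 = 1331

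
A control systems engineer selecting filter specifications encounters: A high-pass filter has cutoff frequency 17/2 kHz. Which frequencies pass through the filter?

A high-pass filter passes all frequencies above the cutoff frequency 17/2 kHz and attenuates lower frequencies.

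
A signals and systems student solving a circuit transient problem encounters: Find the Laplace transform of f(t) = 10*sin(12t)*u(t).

Standard pair: sin(wt)*u(t) <-> w/(s^2+w^2)
With w = 12: L{10*sin(12t)*u(t)} = 120/(s^2+144)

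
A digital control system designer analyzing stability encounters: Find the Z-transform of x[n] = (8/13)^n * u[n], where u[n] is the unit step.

The Z-transform of a^n * u[n] is z/(z-a) for |z| > |a|.
Here a = 8/13, so X(z) = z/(z - (8/13)) = 13z/(13z - 8)
ROC: |z| > 8/13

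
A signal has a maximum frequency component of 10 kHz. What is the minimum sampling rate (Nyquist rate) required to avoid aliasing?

By the Nyquist-Shannon sampling theorem,
the minimum sampling rate (Nyquist rate) must be at least 2 * f_max.
Nyquist rate = 2 * 10 kHz = 20 kHz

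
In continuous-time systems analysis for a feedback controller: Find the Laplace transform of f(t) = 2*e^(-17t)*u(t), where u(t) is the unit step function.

Standard Laplace transform pair:
e^(-at)*u(t) <-> 1/(s+a)
With a = 17: L{2*e^(-17t)*u(t)} = 2/(s+17), ROC: Re(s) > -17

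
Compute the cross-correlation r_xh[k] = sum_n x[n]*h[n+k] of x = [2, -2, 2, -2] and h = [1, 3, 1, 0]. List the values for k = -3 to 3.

Both sequences indexed from 0 and zero outside their support.
Lags with overlap: k = -3 to 3.
  r_xh[-3] = x[3]*h[0] = -2
  r_xh[-2] = x[2]*h[0] + x[3]*h[1] = -4
  r_xh[-1] = x[1]*h[0] + x[2]*h[1] + x[3]*h[2] = 2
  r_xh[0] = x[0]*h[0] + x[1]*h[1] + x[2]*h[2] + x[3]*h[3] = -2
  r_xh[1] = x[0]*h[1] + x[1]*h[2] + x[2]*h[3] = 4
  r_xh[2] = x[0]*h[2] + x[1]*h[3] = 2
  r_xh[3] = x[0]*h[3] = 0
r_xh = [-2, -4, 2, -2, 4, 2, 0] (for k = -3, ..., 3)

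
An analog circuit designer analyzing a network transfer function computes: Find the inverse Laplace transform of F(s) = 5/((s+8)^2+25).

Standard pair: w/((s+a)^2+w^2) <-> e^(-at)*sin(wt)*u(t)
With a=8, w=5: f(t) = e^(-8t)*sin(5t)*u(t)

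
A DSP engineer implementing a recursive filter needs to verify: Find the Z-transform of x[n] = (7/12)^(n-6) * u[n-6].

Time-shifting property: if X(z) = Z{x[n]}, then Z{x[n-d]} = z^(-d) * X(z)
X(z) = z/(z - 7/12) for x[n] = (7/12)^n * u[n]
Z{x[n-6]} = z^(-6) * z/(z - 7/12) = z^(-5)/(z - 7/12)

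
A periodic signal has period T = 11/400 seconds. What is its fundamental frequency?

The fundamental frequency is the reciprocal of the period.
f = 1/T = 1/(11/400) = 400/11 Hz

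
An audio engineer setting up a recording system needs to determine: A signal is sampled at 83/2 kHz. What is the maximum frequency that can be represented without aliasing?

The maximum frequency that can be represented without aliasing
is the Nyquist frequency: f_max = f_s / 2 = 83/2 kHz / 2 = 83/4 kHz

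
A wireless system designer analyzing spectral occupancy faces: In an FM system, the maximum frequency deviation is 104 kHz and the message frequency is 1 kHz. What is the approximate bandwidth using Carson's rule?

Carson's rule: BW = 2*(delta_f + f_m)
= 2*(104 + 1) kHz = 210 kHz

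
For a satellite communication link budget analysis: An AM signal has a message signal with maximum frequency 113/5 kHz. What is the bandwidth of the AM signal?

In AM (double-sideband), the bandwidth is twice the message frequency.
BW = 2 * f_m = 2 * 113/5 kHz = 226/5 kHz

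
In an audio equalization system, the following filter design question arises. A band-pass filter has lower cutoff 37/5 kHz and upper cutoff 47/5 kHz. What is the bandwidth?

Bandwidth = f_high - f_low
= 47/5 kHz - 37/5 kHz = 2 kHz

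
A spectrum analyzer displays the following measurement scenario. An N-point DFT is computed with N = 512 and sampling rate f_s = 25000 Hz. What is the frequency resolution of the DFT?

DFT frequency resolution = f_s / N
= 25000 / 512 = 3125/64 Hz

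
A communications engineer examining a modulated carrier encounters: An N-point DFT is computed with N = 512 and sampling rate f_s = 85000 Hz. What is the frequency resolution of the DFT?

DFT frequency resolution = f_s / N
= 85000 / 512 = 10625/64 Hz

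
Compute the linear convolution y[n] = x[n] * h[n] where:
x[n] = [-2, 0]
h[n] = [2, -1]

y[n] = sum_k x[k]*h[n-k]. Output length = len(x) + len(h) - 1 = 2 + 2 - 1 = 3.
y[0] = -2*2 = -4
y[1] = 0*2 + -2*-1 = 2
y[2] = 0*-1 = 0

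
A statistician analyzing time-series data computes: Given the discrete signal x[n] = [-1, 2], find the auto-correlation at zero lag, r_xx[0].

The auto-correlation at zero lag r_xx[0] equals the signal energy.
r_xx[0] = sum of x[n]^2 = (-1)^2 + 2^2
= 1 + 4 = 5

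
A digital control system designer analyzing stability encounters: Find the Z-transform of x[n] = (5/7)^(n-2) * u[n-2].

Time-shifting property: if X(z) = Z{x[n]}, then Z{x[n-d]} = z^(-d) * X(z)
X(z) = z/(z - 5/7) for x[n] = (5/7)^n * u[n]
Z{x[n-2]} = z^(-2) * z/(z - 5/7) = z^(-1)/(z - 5/7)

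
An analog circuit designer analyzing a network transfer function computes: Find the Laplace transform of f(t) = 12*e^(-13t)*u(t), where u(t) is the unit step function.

Standard Laplace transform pair:
e^(-at)*u(t) <-> 1/(s+a)
With a = 13: L{12*e^(-13t)*u(t)} = 12/(s+13), ROC: Re(s) > -13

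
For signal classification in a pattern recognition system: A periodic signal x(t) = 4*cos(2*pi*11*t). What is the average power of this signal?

Average power of A*cos(wt) is A^2/2.
P = 4^2 / 2 = 16/2 = 8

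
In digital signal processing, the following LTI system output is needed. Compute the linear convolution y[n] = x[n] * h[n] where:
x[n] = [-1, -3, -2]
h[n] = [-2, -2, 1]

y[n] = sum_k x[k]*h[n-k]. Output length = len(x) + len(h) - 1 = 3 + 3 - 1 = 5.
y[0] = -1*-2 = 2
y[1] = -3*-2 + -1*-2 = 8
y[2] = -2*-2 + -3*-2 + -1*1 = 9
y[3] = -2*-2 + -3*1 = 1
y[4] = -2*1 = -2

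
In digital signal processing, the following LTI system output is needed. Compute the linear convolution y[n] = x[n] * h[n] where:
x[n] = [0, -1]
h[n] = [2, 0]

y[n] = sum_k x[k]*h[n-k]. Output length = len(x) + len(h) - 1 = 2 + 2 - 1 = 3.
y[0] = 0*2 = 0
y[1] = -1*2 + 0*0 = -2
y[2] = -1*0 = 0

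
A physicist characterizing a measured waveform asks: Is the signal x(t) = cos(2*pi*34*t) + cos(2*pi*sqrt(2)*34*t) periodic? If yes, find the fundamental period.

f1 = 34 Hz, f2 = 34*sqrt(2) Hz
Ratio f2/f1 = sqrt(2), which is irrational.
Since the frequency ratio is irrational, no common period exists.
The signal is not periodic.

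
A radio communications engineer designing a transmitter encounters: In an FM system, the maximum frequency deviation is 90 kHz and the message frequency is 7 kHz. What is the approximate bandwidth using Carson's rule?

Carson's rule: BW = 2*(delta_f + f_m)
= 2*(90 + 7) kHz = 194 kHz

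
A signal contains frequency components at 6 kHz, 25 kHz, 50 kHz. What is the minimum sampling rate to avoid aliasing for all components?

The highest frequency component is f_max = 50 kHz.
Nyquist rate = 2 * f_max = 2 * 50 kHz = 100 kHz.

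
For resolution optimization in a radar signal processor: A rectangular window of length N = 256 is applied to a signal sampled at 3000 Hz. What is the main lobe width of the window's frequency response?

For a rectangular window of length N,
the main lobe width in frequency is 2*f_s/N.
= 2*3000/256 = 375/16 Hz
This determines the minimum frequency separation for resolving two sinusoids.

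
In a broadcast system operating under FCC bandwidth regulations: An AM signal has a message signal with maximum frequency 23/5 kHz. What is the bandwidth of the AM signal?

In AM (double-sideband), the bandwidth is twice the message frequency.
BW = 2 * f_m = 2 * 23/5 kHz = 46/5 kHz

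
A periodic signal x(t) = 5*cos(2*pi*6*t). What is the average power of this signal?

Average power of A*cos(wt) is A^2/2.
P = 5^2 / 2 = 25/2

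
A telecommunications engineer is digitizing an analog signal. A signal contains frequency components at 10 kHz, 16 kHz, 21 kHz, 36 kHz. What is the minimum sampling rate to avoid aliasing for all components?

The highest frequency component is f_max = 36 kHz.
Nyquist rate = 2 * f_max = 2 * 36 kHz = 72 kHz.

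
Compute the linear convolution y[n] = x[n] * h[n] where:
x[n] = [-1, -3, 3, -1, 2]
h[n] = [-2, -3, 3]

y[n] = sum_k x[k]*h[n-k]. Output length = len(x) + len(h) - 1 = 5 + 3 - 1 = 7.
y[0] = -1*-2 = 2
y[1] = -3*-2 + -1*-3 = 9
y[2] = 3*-2 + -3*-3 + -1*3 = 0
y[3] = -1*-2 + 3*-3 + -3*3 = -16
y[4] = 2*-2 + -1*-3 + 3*3 = 8
y[5] = 2*-3 + -1*3 = -9
y[6] = 2*3 = 6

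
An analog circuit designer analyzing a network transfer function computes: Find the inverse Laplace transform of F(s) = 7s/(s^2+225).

Standard pair: s/(s^2+w^2) <-> cos(wt)*u(t)
With k=7, w=15: f(t) = 7*cos(15t)*u(t)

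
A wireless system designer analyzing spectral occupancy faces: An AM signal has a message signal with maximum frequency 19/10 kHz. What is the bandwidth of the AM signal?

In AM (double-sideband), the bandwidth is twice the message frequency.
BW = 2 * f_m = 2 * 19/10 kHz = 19/5 kHz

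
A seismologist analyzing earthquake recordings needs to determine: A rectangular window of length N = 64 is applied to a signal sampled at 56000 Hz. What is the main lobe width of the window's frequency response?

For a rectangular window of length N,
the main lobe width in frequency is 2*f_s/N.
= 2*56000/64 = 1750 Hz
This determines the minimum frequency separation for resolving two sinusoids.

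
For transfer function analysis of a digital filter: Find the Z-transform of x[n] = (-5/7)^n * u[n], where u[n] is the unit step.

The Z-transform of a^n * u[n] is z/(z-a) for |z| > |a|.
Here a = -5/7, so X(z) = z/(z - (-5/7)) = 7z/(7z + 5)
ROC: |z| > 5/7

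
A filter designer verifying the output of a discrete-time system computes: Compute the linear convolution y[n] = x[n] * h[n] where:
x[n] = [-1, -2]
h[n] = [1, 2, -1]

y[n] = sum_k x[k]*h[n-k]. Output length = len(x) + len(h) - 1 = 2 + 3 - 1 = 4.
y[0] = -1*1 = -1
y[1] = -2*1 + -1*2 = -4
y[2] = -2*2 + -1*-1 = -3
y[3] = -2*-1 = 2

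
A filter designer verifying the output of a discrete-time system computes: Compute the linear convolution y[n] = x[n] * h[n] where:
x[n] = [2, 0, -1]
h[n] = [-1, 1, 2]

y[n] = sum_k x[k]*h[n-k]. Output length = len(x) + len(h) - 1 = 3 + 3 - 1 = 5.
y[0] = 2*-1 = -2
y[1] = 0*-1 + 2*1 = 2
y[2] = -1*-1 + 0*1 + 2*2 = 5
y[3] = -1*1 + 0*2 = -1
y[4] = -1*2 = -2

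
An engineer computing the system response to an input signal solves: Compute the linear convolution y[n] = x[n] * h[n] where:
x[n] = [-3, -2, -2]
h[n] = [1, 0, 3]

y[n] = sum_k x[k]*h[n-k]. Output length = len(x) + len(h) - 1 = 3 + 3 - 1 = 5.
y[0] = -3*1 = -3
y[1] = -2*1 + -3*0 = -2
y[2] = -2*1 + -2*0 + -3*3 = -11
y[3] = -2*0 + -2*3 = -6
y[4] = -2*3 = -6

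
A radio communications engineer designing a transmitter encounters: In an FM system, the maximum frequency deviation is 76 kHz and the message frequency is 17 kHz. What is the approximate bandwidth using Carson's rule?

Carson's rule: BW = 2*(delta_f + f_m)
= 2*(76 + 17) kHz = 186 kHz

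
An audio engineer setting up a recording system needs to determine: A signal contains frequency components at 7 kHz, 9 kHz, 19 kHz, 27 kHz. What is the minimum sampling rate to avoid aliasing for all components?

The highest frequency component is f_max = 27 kHz.
Nyquist rate = 2 * f_max = 2 * 27 kHz = 54 kHz.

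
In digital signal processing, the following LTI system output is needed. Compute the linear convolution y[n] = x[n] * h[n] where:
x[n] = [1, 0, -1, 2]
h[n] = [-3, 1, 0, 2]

y[n] = sum_k x[k]*h[n-k]. Output length = len(x) + len(h) - 1 = 4 + 4 - 1 = 7.
y[0] = 1*-3 = -3
y[1] = 0*-3 + 1*1 = 1
y[2] = -1*-3 + 0*1 + 1*0 = 3
y[3] = 2*-3 + -1*1 + 0*0 + 1*2 = -5
y[4] = 2*1 + -1*0 + 0*2 = 2
y[5] = 2*0 + -1*2 = -2
y[6] = 2*2 = 4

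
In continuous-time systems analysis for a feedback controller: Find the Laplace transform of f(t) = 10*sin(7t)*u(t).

Standard pair: sin(wt)*u(t) <-> w/(s^2+w^2)
With w = 7: L{10*sin(7t)*u(t)} = 70/(s^2+49)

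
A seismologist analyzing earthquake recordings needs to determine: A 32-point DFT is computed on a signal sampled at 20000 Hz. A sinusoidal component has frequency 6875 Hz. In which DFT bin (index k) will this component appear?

DFT frequency resolution = f_s/N = 20000/32 = 625 Hz
Bin index k = f_signal / resolution = 6875 / 625 = 11
The signal frequency 6875 Hz falls in DFT bin k = 11.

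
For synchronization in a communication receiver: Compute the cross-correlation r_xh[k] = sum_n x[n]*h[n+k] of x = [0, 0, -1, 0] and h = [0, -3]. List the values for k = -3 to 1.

Both sequences indexed from 0 and zero outside their support.
Lags with overlap: k = -3 to 1.
  r_xh[-3] = x[3]*h[0] = 0
  r_xh[-2] = x[2]*h[0] + x[3]*h[1] = 0
  r_xh[-1] = x[1]*h[0] + x[2]*h[1] = 3
  r_xh[0] = x[0]*h[0] + x[1]*h[1] = 0
  r_xh[1] = x[0]*h[1] = 0
r_xh = [0, 0, 3, 0, 0] (for k = -3, ..., 1)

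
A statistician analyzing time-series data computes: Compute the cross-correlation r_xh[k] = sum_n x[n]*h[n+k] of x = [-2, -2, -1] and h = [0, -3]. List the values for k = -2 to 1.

Both sequences indexed from 0 and zero outside their support.
Lags with overlap: k = -2 to 1.
  r_xh[-2] = x[2]*h[0] = 0
  r_xh[-1] = x[1]*h[0] + x[2]*h[1] = 3
  r_xh[0] = x[0]*h[0] + x[1]*h[1] = 6
  r_xh[1] = x[0]*h[1] = 6
r_xh = [0, 3, 6, 6] (for k = -2, ..., 1)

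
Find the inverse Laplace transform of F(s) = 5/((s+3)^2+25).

Standard pair: w/((s+a)^2+w^2) <-> e^(-at)*sin(wt)*u(t)
With a=3, w=5: f(t) = e^(-3t)*sin(5t)*u(t)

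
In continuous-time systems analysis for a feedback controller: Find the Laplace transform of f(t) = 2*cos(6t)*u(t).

Standard pair: cos(wt)*u(t) <-> s/(s^2+w^2)
With w = 6: L{2*cos(6t)*u(t)} = 2s/(s^2+36)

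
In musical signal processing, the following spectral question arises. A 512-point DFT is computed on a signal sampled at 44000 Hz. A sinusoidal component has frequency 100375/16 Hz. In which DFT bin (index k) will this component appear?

DFT frequency resolution = f_s/N = 44000/512 = 1375/16 Hz
Bin index k = f_signal / resolution = 100375/16 / 1375/16 = 73
The signal frequency 100375/16 Hz falls in DFT bin k = 73.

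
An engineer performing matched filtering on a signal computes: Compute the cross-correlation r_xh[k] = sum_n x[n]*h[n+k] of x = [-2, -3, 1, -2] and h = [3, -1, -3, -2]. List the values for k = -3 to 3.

Both sequences indexed from 0 and zero outside their support.
Lags with overlap: k = -3 to 3.
  r_xh[-3] = x[3]*h[0] = -6
  r_xh[-2] = x[2]*h[0] + x[3]*h[1] = 5
  r_xh[-1] = x[1]*h[0] + x[2]*h[1] + x[3]*h[2] = -4
  r_xh[0] = x[0]*h[0] + x[1]*h[1] + x[2]*h[2] + x[3]*h[3] = -2
  r_xh[1] = x[0]*h[1] + x[1]*h[2] + x[2]*h[3] = 9
  r_xh[2] = x[0]*h[2] + x[1]*h[3] = 12
  r_xh[3] = x[0]*h[3] = 4
r_xh = [-6, 5, -4, -2, 9, 12, 4] (for k = -3, ..., 3)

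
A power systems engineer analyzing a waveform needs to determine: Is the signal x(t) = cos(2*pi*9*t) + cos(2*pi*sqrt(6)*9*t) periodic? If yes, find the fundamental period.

f1 = 9 Hz, f2 = 9*sqrt(6) Hz
Ratio f2/f1 = sqrt(6), which is irrational.
Since the frequency ratio is irrational, no common period exists.
The signal is not periodic.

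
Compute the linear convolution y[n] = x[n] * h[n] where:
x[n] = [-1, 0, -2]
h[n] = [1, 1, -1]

y[n] = sum_k x[k]*h[n-k]. Output length = len(x) + len(h) - 1 = 3 + 3 - 1 = 5.
y[0] = -1*1 = -1
y[1] = 0*1 + -1*1 = -1
y[2] = -2*1 + 0*1 + -1*-1 = -1
y[3] = -2*1 + 0*-1 = -2
y[4] = -2*-1 = 2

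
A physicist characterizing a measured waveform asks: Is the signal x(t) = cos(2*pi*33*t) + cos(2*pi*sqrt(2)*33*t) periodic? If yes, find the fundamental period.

f1 = 33 Hz, f2 = 33*sqrt(2) Hz
Ratio f2/f1 = sqrt(2), which is irrational.
Since the frequency ratio is irrational, no common period exists.
The signal is not periodic.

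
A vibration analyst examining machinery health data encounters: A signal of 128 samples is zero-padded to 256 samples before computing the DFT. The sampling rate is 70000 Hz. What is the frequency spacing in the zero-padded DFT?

Original DFT: N = 128, resolution = f_s/N = 70000/128 = 4375/8 Hz
Zero-padded DFT: N = 256, resolution = f_s/N = 70000/256 = 4375/16 Hz
Zero-padding interpolates the spectrum (finer frequency grid)
but does NOT improve the true spectral resolution (ability to resolve close frequencies).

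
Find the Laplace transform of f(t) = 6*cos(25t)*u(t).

Standard pair: cos(wt)*u(t) <-> s/(s^2+w^2)
With w = 25: L{6*cos(25t)*u(t)} = 6s/(s^2+625)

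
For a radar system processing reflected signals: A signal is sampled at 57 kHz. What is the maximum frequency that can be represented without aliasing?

The maximum frequency that can be represented without aliasing
is the Nyquist frequency: f_max = f_s / 2 = 57 kHz / 2 = 57/2 kHz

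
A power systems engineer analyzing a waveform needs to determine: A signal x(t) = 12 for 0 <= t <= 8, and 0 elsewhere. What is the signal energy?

Energy = integral of |x(t)|^2 dt over the signal duration
= 12^2 * 8 = 144 * 8 = 1152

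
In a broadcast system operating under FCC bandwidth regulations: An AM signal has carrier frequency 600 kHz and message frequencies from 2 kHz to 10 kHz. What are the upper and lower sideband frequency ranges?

Upper sideband (USB) = fc + [fm_low, fm_high] = 600 + [2, 10] = [602, 610] kHz
Lower sideband (LSB) = fc - [fm_high, fm_low] = 600 - [10, 2] = [590, 598] kHz
Total occupied spectrum: 590 kHz to 610 kHz (plus carrier at 600 kHz)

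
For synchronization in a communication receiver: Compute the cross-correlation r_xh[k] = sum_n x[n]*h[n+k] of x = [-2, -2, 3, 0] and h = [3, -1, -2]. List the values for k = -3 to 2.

Both sequences indexed from 0 and zero outside their support.
Lags with overlap: k = -3 to 2.
  r_xh[-3] = x[3]*h[0] = 0
  r_xh[-2] = x[2]*h[0] + x[3]*h[1] = 9
  r_xh[-1] = x[1]*h[0] + x[2]*h[1] + x[3]*h[2] = -9
  r_xh[0] = x[0]*h[0] + x[1]*h[1] + x[2]*h[2] = -10
  r_xh[1] = x[0]*h[1] + x[1]*h[2] = 6
  r_xh[2] = x[0]*h[2] = 4
r_xh = [0, 9, -9, -10, 6, 4] (for k = -3, ..., 2)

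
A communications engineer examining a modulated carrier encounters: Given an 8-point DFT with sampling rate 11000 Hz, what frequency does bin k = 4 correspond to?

The frequency of DFT bin k is: f_k = k * f_s / N
f_4 = 4 * 11000 / 8 = 5500 Hz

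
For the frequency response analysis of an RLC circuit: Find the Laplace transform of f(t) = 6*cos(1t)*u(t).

Standard pair: cos(wt)*u(t) <-> s/(s^2+w^2)
With w = 1: L{6*cos(1t)*u(t)} = 6s/(s^2+1)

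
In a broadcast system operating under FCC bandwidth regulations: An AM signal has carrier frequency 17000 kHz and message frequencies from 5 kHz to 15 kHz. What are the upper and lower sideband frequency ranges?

Upper sideband (USB) = fc + [fm_low, fm_high] = 17000 + [5, 15] = [17005, 17015] kHz
Lower sideband (LSB) = fc - [fm_high, fm_low] = 17000 - [15, 5] = [16985, 16995] kHz
Total occupied spectrum: 16985 kHz to 17015 kHz (plus carrier at 17000 kHz)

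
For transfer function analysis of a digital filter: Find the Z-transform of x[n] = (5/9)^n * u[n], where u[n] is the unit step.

The Z-transform of a^n * u[n] is z/(z-a) for |z| > |a|.
Here a = 5/9, so X(z) = z/(z - (5/9)) = 9z/(9z - 5)
ROC: |z| > 5/9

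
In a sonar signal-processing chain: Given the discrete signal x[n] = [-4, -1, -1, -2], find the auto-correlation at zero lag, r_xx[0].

The auto-correlation at zero lag r_xx[0] equals the signal energy.
r_xx[0] = sum of x[n]^2 = (-4)^2 + (-1)^2 + (-1)^2 + (-2)^2
= 16 + 1 + 1 + 4 = 22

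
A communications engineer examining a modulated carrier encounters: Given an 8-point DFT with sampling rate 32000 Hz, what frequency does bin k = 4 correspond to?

The frequency of DFT bin k is: f_k = k * f_s / N
f_4 = 4 * 32000 / 8 = 16000 Hz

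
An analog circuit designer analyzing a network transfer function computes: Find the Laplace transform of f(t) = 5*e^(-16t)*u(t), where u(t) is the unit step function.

Standard Laplace transform pair:
e^(-at)*u(t) <-> 1/(s+a)
With a = 16: L{5*e^(-16t)*u(t)} = 5/(s+16), ROC: Re(s) > -16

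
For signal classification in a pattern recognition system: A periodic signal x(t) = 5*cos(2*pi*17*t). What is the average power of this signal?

Average power of A*cos(wt) is A^2/2.
P = 5^2 / 2 = 25/2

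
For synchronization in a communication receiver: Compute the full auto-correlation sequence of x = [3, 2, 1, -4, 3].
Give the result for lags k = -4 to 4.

r_xx[k] = sum_m x[m]*x[m+k], indexed from 0, for k = -4 to 4:
  r_xx[-4] = x[4]*x[0] = 9
  r_xx[-3] = x[3]*x[0] + x[4]*x[1] = -6
  r_xx[-2] = x[2]*x[0] + x[3]*x[1] + x[4]*x[2] = -2
  r_xx[-1] = x[1]*x[0] + x[2]*x[1] + x[3]*x[2] + x[4]*x[3] = -8
  r_xx[0] = x[0]*x[0] + x[1]*x[1] + x[2]*x[2] + x[3]*x[3] + x[4]*x[4] = 39
  r_xx[1] = x[0]*x[1] + x[1]*x[2] + x[2]*x[3] + x[3]*x[4] = -8
  r_xx[2] = x[0]*x[2] + x[1]*x[3] + x[2]*x[4] = -2
  r_xx[3] = x[0]*x[3] + x[1]*x[4] = -6
  r_xx[4] = x[0]*x[4] = 9
r_xx = [9, -6, -2, -8, 39, -8, -2, -6, 9]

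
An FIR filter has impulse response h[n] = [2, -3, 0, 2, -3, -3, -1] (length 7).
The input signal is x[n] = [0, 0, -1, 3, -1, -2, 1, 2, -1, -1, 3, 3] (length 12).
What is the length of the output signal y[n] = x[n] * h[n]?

For linear convolution, the output length is:
len(y) = len(x) + len(h) - 1 = 12 + 7 - 1 = 18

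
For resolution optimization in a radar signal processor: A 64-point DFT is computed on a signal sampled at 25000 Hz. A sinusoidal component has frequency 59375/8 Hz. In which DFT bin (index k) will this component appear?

DFT frequency resolution = f_s/N = 25000/64 = 3125/8 Hz
Bin index k = f_signal / resolution = 59375/8 / 3125/8 = 19
The signal frequency 59375/8 Hz falls in DFT bin k = 19.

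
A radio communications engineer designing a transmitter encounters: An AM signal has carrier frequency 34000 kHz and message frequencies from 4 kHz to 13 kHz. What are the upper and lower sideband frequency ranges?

Upper sideband (USB) = fc + [fm_low, fm_high] = 34000 + [4, 13] = [34004, 34013] kHz
Lower sideband (LSB) = fc - [fm_high, fm_low] = 34000 - [13, 4] = [33987, 33996] kHz
Total occupied spectrum: 33987 kHz to 34013 kHz (plus carrier at 34000 kHz)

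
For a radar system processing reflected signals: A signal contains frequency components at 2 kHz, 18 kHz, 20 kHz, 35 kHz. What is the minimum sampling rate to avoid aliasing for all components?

The highest frequency component is f_max = 35 kHz.
Nyquist rate = 2 * f_max = 2 * 35 kHz = 70 kHz.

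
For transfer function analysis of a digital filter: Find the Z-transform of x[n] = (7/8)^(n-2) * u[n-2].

Time-shifting property: if X(z) = Z{x[n]}, then Z{x[n-d]} = z^(-d) * X(z)
X(z) = z/(z - 7/8) for x[n] = (7/8)^n * u[n]
Z{x[n-2]} = z^(-2) * z/(z - 7/8) = z^(-1)/(z - 7/8)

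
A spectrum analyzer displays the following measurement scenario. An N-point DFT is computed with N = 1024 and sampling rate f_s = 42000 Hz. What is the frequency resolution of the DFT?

DFT frequency resolution = f_s / N
= 42000 / 1024 = 2625/64 Hz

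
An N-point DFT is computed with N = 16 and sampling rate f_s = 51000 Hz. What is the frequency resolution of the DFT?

DFT frequency resolution = f_s / N
= 51000 / 16 = 6375/2 Hz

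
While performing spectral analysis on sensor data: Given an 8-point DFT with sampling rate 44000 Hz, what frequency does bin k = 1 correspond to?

The frequency of DFT bin k is: f_k = k * f_s / N
f_1 = 1 * 44000 / 8 = 5500 Hz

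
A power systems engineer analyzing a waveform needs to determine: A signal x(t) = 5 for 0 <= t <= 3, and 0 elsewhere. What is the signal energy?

Energy = integral of |x(t)|^2 dt over the signal duration
= 5^2 * 3 = 25 * 3 = 75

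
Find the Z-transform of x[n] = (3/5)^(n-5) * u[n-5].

Time-shifting property: if X(z) = Z{x[n]}, then Z{x[n-d]} = z^(-d) * X(z)
X(z) = z/(z - 3/5) for x[n] = (3/5)^n * u[n]
Z{x[n-5]} = z^(-5) * z/(z - 3/5) = z^(-4)/(z - 3/5)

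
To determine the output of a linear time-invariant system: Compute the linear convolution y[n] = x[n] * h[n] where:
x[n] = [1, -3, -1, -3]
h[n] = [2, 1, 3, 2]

y[n] = sum_k x[k]*h[n-k]. Output length = len(x) + len(h) - 1 = 4 + 4 - 1 = 7.
y[0] = 1*2 = 2
y[1] = -3*2 + 1*1 = -5
y[2] = -1*2 + -3*1 + 1*3 = -2
y[3] = -3*2 + -1*1 + -3*3 + 1*2 = -14
y[4] = -3*1 + -1*3 + -3*2 = -12
y[5] = -3*3 + -1*2 = -11
y[6] = -3*2 = -6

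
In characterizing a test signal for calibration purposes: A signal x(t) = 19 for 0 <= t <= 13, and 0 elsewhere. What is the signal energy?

Energy = integral of |x(t)|^2 dt over the signal duration
= 19^2 * 13 = 361 * 13 = 4693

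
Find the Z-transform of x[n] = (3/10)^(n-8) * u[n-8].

Time-shifting property: if X(z) = Z{x[n]}, then Z{x[n-d]} = z^(-d) * X(z)
X(z) = z/(z - 3/10) for x[n] = (3/10)^n * u[n]
Z{x[n-8]} = z^(-8) * z/(z - 3/10) = z^(-7)/(z - 3/10)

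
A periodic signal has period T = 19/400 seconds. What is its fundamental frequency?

The fundamental frequency is the reciprocal of the period.
f = 1/T = 1/(19/400) = 400/19 Hz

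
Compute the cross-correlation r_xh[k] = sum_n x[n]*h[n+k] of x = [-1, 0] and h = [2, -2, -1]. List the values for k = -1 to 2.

Both sequences indexed from 0 and zero outside their support.
Lags with overlap: k = -1 to 2.
  r_xh[-1] = x[1]*h[0] = 0
  r_xh[0] = x[0]*h[0] + x[1]*h[1] = -2
  r_xh[1] = x[0]*h[1] + x[1]*h[2] = 2
  r_xh[2] = x[0]*h[2] = 1
r_xh = [0, -2, 2, 1] (for k = -1, ..., 2)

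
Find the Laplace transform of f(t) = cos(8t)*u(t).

Standard pair: cos(wt)*u(t) <-> s/(s^2+w^2)
With w = 8: L{cos(8t)*u(t)} = s/(s^2+64)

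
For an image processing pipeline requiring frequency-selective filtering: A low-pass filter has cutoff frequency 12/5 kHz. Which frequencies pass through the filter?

A low-pass filter passes all frequencies below the cutoff frequency 12/5 kHz and attenuates higher frequencies.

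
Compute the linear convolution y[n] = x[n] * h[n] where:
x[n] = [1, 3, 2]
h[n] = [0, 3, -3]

y[n] = sum_k x[k]*h[n-k]. Output length = len(x) + len(h) - 1 = 3 + 3 - 1 = 5.
y[0] = 1*0 = 0
y[1] = 3*0 + 1*3 = 3
y[2] = 2*0 + 3*3 + 1*-3 = 6
y[3] = 2*3 + 3*-3 = -3
y[4] = 2*-3 = -6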